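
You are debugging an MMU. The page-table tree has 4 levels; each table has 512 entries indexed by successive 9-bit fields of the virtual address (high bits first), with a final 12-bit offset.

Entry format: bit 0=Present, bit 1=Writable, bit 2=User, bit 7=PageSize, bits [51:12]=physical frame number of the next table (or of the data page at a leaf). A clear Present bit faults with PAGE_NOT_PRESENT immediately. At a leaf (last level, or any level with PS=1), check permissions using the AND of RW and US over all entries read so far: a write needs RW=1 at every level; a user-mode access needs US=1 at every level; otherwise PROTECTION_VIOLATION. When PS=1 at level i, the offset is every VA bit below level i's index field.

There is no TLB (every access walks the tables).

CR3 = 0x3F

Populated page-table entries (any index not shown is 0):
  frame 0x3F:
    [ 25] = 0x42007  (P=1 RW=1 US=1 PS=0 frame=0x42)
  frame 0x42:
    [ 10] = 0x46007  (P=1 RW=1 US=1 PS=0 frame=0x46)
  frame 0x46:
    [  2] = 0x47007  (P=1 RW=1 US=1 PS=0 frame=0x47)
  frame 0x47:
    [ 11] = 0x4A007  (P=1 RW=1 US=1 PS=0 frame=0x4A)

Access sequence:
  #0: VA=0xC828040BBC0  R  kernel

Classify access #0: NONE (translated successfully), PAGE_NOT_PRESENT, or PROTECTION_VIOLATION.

Trace:
#0 VA=0xC828040BBC0 (r,kernel):
  L0: frame=0x3F idx=25 entry=0x42007 [P=1 RW=1 US=1 PS=0]
  L1: frame=0x42 idx=10 entry=0x46007 [P=1 RW=1 US=1 PS=0]
  L2: frame=0x46 idx=2 entry=0x47007 [P=1 RW=1 US=1 PS=0]
  L3: frame=0x47 idx=11 entry=0x4A007 [P=1 RW=1 US=1 PS=0]
  ⇒ phys 0x4ABC0  [4 reads]

Access #0 fault: NONE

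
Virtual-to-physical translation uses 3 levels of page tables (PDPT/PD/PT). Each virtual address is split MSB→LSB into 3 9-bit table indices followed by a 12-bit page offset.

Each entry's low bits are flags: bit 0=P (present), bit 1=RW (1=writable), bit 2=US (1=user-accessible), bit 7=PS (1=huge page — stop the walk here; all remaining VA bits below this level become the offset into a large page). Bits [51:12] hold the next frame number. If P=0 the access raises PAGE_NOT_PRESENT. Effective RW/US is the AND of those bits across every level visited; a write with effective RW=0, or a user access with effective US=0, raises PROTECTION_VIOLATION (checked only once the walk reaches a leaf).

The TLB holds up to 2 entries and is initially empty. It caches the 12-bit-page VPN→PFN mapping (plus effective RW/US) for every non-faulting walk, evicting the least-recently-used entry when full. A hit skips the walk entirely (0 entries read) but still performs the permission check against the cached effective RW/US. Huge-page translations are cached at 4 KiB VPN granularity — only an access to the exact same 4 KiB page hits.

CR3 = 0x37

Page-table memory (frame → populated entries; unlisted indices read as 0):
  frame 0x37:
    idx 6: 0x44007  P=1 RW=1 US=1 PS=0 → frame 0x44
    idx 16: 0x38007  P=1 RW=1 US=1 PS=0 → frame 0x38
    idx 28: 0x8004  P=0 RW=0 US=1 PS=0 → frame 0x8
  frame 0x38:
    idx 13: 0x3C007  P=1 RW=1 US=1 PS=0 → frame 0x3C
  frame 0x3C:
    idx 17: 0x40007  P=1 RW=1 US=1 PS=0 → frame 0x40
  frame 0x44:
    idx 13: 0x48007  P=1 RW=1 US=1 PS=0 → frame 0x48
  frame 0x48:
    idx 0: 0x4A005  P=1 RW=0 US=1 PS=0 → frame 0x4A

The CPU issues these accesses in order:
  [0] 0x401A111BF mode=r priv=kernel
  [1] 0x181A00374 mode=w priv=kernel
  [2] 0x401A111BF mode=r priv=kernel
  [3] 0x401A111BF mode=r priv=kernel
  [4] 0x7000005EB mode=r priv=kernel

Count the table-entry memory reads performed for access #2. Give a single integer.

Walk each access:
#0 VA=0x401A111BF (r,kernel):
  L0 @0x37[16] → 0x38007  P=1,RW=1,US=1,PS=0
  L1 @0x38[13] → 0x3C007  P=1,RW=1,US=1,PS=0
  L2 @0x3C[17] → 0x40007  P=1,RW=1,US=1,PS=0
  → PA=0x401BF  (3 entries read)
#1 VA=0x181A00374 (w,kernel):
  L0 @0x37[6] → 0x44007  P=1,RW=1,US=1,PS=0
  L1 @0x44[13] → 0x48007  P=1,RW=1,US=1,PS=0
  L2 @0x48[0] → 0x4A005  P=1,RW=0,US=1,PS=0
  ✗ PROTECTION_VIOLATION  [3 reads]
#2 VA=0x401A111BF (r,kernel):
  TLB hit vpn=0x401A11 → PA=0x401BF
#3 VA=0x401A111BF (r,kernel):
  TLB hit vpn=0x401A11 → PA=0x401BF
#4 VA=0x7000005EB (r,kernel):
  L0 @0x37[28] → 0x8004  P=0,RW=0,US=1,PS=0
  ✗ PAGE_NOT_PRESENT  [1 reads]

Entries read for #2: 0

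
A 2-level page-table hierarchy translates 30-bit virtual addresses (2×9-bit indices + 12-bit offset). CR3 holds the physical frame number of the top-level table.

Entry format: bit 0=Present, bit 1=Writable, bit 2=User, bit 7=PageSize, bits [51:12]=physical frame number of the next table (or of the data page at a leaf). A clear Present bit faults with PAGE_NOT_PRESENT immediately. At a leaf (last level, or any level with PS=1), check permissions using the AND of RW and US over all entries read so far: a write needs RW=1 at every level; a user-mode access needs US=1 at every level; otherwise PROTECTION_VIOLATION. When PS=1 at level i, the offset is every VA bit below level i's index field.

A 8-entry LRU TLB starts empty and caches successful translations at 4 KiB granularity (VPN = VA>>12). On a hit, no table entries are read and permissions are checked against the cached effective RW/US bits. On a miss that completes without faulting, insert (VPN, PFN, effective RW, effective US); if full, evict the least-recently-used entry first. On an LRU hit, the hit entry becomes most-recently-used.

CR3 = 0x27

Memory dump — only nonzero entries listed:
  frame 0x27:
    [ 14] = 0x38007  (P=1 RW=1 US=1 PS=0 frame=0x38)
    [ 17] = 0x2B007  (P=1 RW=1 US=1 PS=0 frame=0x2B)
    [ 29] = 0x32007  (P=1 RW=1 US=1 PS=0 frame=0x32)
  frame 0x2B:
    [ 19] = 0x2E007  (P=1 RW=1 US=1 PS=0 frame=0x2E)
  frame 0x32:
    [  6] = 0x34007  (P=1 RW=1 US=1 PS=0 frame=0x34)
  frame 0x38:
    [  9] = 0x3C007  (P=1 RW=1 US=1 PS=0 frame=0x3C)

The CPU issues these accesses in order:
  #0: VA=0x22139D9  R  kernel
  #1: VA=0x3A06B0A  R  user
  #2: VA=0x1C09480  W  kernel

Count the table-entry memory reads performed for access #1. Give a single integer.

Trace:
#0 VA=0x22139D9 (r,kernel):
  lvl0: tbl 0x27, slot 17 ⇒ 0x2B007 (P1/RW1/US1/PS0)
  lvl1: tbl 0x2B, slot 19 ⇒ 0x2E007 (P1/RW1/US1/PS0)
  → PA=0x2E9D9  (2 entries read)
#1 VA=0x3A06B0A (r,user):
  lvl0: tbl 0x27, slot 29 ⇒ 0x32007 (P1/RW1/US1/PS0)
  lvl1: tbl 0x32, slot 6 ⇒ 0x34007 (P1/RW1/US1/PS0)
  → PA=0x34B0A  (2 entries read)
#2 VA=0x1C09480 (w,kernel):
  lvl0: tbl 0x27, slot 14 ⇒ 0x38007 (P1/RW1/US1/PS0)
  lvl1: tbl 0x38, slot 9 ⇒ 0x3C007 (P1/RW1/US1/PS0)
  → PA=0x3C480  (2 entries read)

Entries read for #1: 2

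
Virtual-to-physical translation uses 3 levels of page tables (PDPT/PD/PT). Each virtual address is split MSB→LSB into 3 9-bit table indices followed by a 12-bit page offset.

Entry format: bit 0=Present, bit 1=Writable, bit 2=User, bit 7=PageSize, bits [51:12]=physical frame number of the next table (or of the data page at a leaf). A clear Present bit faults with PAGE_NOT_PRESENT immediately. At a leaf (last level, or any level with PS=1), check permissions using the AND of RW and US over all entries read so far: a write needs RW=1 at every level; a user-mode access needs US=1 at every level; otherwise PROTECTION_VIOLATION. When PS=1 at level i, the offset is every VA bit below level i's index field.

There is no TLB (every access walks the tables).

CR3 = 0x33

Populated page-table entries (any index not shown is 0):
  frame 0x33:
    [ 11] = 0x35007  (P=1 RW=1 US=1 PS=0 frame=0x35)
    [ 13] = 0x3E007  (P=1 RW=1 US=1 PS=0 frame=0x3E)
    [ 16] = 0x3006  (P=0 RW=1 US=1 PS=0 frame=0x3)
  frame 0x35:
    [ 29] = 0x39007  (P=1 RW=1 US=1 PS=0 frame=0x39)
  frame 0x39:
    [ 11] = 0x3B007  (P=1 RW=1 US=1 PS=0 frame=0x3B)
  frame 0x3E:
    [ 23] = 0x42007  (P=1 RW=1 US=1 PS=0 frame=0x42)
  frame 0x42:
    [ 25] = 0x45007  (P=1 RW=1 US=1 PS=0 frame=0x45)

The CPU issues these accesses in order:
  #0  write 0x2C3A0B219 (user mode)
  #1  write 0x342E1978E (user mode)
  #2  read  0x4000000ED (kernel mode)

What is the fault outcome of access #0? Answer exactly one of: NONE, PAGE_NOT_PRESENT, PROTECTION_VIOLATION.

Per-access translation:
#0 VA=0x2C3A0B219 (w,user):
  lvl0: tbl 0x33, slot 11 ⇒ 0x35007 (P1/RW1/US1/PS0)
  lvl1: tbl 0x35, slot 29 ⇒ 0x39007 (P1/RW1/US1/PS0)
  lvl2: tbl 0x39, slot 11 ⇒ 0x3B007 (P1/RW1/US1/PS0)
  ✓ 0x3B219  — 3 lookups
#1 VA=0x342E1978E (w,user):
  lvl0: tbl 0x33, slot 13 ⇒ 0x3E007 (P1/RW1/US1/PS0)
  lvl1: tbl 0x3E, slot 23 ⇒ 0x42007 (P1/RW1/US1/PS0)
  lvl2: tbl 0x42, slot 25 ⇒ 0x45007 (P1/RW1/US1/PS0)
  ✓ 0x4578E  — 3 lookups
#2 VA=0x4000000ED (r,kernel):
  lvl0: tbl 0x33, slot 16 ⇒ 0x3006 (P0/RW1/US1/PS0)
  ✗ PAGE_NOT_PRESENT  [1 reads]

Access #0 fault: NONE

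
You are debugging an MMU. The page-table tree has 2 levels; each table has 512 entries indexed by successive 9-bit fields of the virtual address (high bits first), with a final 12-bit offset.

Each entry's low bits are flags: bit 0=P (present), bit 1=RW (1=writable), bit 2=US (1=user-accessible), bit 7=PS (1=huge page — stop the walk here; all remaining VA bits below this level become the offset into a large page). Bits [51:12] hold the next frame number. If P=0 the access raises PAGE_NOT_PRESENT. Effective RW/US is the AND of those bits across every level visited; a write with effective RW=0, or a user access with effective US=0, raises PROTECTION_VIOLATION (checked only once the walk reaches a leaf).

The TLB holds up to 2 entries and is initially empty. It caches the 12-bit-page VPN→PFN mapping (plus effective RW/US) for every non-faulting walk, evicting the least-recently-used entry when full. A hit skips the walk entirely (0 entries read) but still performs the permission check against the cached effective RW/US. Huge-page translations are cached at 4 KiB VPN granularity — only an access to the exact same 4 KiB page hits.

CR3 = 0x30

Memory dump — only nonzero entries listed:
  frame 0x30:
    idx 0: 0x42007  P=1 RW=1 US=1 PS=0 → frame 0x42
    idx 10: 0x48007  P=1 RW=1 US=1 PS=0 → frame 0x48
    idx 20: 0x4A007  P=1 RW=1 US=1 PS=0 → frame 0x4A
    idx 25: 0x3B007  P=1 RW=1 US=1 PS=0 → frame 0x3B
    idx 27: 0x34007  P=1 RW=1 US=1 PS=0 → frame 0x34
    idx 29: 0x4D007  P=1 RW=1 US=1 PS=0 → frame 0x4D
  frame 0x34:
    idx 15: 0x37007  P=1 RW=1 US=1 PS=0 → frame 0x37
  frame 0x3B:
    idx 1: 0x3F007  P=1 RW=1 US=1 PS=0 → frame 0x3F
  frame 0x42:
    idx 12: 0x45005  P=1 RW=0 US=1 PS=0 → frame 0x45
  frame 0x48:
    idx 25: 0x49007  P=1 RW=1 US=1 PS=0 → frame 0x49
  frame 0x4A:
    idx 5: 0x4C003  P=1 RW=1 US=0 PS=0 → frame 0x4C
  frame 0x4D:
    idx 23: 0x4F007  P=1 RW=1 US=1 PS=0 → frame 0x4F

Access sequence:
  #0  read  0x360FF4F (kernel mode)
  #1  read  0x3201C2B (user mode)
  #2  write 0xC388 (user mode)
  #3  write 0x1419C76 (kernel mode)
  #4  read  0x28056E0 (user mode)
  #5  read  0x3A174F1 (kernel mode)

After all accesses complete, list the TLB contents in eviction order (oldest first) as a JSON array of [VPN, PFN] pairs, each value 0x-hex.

Trace:
#0 VA=0x360FF4F (r,kernel):
  L0 @0x30[27] → 0x34007  P=1,RW=1,US=1,PS=0
  L1 @0x34[15] → 0x37007  P=1,RW=1,US=1,PS=0
  ✓ 0x37F4F  — 2 lookups
#1 VA=0x3201C2B (r,user):
  L0 @0x30[25] → 0x3B007  P=1,RW=1,US=1,PS=0
  L1 @0x3B[1] → 0x3F007  P=1,RW=1,US=1,PS=0
  ✓ 0x3FC2B  — 2 lookups
#2 VA=0xC388 (w,user):
  L0 @0x30[0] → 0x42007  P=1,RW=1,US=1,PS=0
  L1 @0x42[12] → 0x45005  P=1,RW=0,US=1,PS=0
  → PROTECTION_VIOLATION  (2 entries read)
#3 VA=0x1419C76 (w,kernel):
  L0 @0x30[10] → 0x48007  P=1,RW=1,US=1,PS=0
  L1 @0x48[25] → 0x49007  P=1,RW=1,US=1,PS=0
  ✓ 0x49C76  — 2 lookups
#4 VA=0x28056E0 (r,user):
  L0 @0x30[20] → 0x4A007  P=1,RW=1,US=1,PS=0
  L1 @0x4A[5] → 0x4C003  P=1,RW=1,US=0,PS=0
  → PROTECTION_VIOLATION  (2 entries read)
#5 VA=0x3A174F1 (r,kernel):
  L0 @0x30[29] → 0x4D007  P=1,RW=1,US=1,PS=0
  L1 @0x4D[23] → 0x4F007  P=1,RW=1,US=1,PS=0
  ✓ 0x4F4F1  — 2 lookups

TLB: [["0x1419", "0x49"], ["0x3A17", "0x4F"]]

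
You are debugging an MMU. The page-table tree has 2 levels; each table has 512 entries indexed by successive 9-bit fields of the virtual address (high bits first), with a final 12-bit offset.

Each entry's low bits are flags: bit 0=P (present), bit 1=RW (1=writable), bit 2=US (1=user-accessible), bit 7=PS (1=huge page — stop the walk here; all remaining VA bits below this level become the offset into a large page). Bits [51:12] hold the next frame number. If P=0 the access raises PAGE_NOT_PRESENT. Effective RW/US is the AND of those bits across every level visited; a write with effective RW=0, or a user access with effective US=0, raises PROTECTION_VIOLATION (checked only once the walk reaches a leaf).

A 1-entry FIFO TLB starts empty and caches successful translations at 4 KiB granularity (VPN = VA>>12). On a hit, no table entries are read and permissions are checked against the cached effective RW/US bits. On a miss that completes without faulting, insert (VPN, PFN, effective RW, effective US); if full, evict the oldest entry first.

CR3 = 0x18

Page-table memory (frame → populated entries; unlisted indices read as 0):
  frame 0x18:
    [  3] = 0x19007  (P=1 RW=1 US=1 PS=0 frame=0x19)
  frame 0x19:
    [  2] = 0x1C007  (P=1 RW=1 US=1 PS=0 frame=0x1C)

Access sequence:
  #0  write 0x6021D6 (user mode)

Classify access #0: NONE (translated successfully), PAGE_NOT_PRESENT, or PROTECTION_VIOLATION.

Per-access translation:
#0 VA=0x6021D6 (w,user):
  L0: frame=0x18 idx=3 entry=0x19007 [P=1 RW=1 US=1 PS=0]
  L1: frame=0x19 idx=2 entry=0x1C007 [P=1 RW=1 US=1 PS=0]
  ⇒ phys 0x1C1D6  [2 reads]

Access #0 fault: NONE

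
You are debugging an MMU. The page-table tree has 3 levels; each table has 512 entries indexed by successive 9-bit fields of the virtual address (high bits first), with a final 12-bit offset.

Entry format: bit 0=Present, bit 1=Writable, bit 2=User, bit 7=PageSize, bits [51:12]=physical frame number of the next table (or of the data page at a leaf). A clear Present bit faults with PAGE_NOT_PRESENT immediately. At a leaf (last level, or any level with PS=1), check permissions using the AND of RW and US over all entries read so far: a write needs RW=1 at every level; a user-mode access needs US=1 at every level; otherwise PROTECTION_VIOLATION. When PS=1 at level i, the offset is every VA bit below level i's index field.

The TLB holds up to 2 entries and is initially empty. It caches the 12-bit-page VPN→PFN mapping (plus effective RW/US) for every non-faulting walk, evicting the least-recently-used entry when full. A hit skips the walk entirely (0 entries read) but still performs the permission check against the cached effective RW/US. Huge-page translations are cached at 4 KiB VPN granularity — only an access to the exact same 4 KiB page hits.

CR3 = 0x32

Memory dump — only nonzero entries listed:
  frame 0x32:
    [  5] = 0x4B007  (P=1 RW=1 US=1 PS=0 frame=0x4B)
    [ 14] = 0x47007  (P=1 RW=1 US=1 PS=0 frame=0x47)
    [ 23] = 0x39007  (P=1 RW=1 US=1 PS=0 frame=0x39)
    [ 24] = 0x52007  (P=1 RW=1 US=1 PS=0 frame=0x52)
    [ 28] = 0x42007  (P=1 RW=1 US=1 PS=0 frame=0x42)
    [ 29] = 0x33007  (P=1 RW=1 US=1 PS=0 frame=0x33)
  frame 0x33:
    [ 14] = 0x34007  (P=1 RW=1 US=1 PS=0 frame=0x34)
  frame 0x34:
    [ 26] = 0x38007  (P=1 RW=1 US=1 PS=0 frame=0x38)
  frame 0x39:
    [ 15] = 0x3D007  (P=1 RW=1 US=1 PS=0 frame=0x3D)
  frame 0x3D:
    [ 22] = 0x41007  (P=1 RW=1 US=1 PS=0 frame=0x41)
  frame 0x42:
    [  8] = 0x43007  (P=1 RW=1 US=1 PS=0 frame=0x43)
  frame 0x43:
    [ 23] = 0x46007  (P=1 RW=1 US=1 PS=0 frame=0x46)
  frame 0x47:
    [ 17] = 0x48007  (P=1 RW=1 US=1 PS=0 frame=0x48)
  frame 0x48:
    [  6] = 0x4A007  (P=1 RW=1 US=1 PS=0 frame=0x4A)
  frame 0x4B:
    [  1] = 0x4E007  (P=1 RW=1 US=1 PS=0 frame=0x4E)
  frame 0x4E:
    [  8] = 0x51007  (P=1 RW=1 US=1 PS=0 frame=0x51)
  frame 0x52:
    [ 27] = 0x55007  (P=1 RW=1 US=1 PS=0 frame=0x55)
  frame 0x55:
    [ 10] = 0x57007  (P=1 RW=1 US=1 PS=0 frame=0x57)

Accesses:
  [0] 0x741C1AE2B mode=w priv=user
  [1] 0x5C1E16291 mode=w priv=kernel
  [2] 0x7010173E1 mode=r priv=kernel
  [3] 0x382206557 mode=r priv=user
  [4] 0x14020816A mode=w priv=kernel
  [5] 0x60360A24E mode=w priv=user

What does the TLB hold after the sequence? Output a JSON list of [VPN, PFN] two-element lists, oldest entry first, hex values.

Walk each access:
#0 VA=0x741C1AE2B (w,user):
  L0 @0x32[29] → 0x33007  P=1,RW=1,US=1,PS=0
  L1 @0x33[14] → 0x34007  P=1,RW=1,US=1,PS=0
  L2 @0x34[26] → 0x38007  P=1,RW=1,US=1,PS=0
  → PA=0x38E2B  (3 entries read)
#1 VA=0x5C1E16291 (w,kernel):
  L0 @0x32[23] → 0x39007  P=1,RW=1,US=1,PS=0
  L1 @0x39[15] → 0x3D007  P=1,RW=1,US=1,PS=0
  L2 @0x3D[22] → 0x41007  P=1,RW=1,US=1,PS=0
  → PA=0x41291  (3 entries read)
#2 VA=0x7010173E1 (r,kernel):
  L0 @0x32[28] → 0x42007  P=1,RW=1,US=1,PS=0
  L1 @0x42[8] → 0x43007  P=1,RW=1,US=1,PS=0
  L2 @0x43[23] → 0x46007  P=1,RW=1,US=1,PS=0
  → PA=0x463E1  (3 entries read)
#3 VA=0x382206557 (r,user):
  L0 @0x32[14] → 0x47007  P=1,RW=1,US=1,PS=0
  L1 @0x47[17] → 0x48007  P=1,RW=1,US=1,PS=0
  L2 @0x48[6] → 0x4A007  P=1,RW=1,US=1,PS=0
  → PA=0x4A557  (3 entries read)
#4 VA=0x14020816A (w,kernel):
  L0 @0x32[5] → 0x4B007  P=1,RW=1,US=1,PS=0
  L1 @0x4B[1] → 0x4E007  P=1,RW=1,US=1,PS=0
  L2 @0x4E[8] → 0x51007  P=1,RW=1,US=1,PS=0
  → PA=0x5116A  (3 entries read)
#5 VA=0x60360A24E (w,user):
  L0 @0x32[24] → 0x52007  P=1,RW=1,US=1,PS=0
  L1 @0x52[27] → 0x55007  P=1,RW=1,US=1,PS=0
  L2 @0x55[10] → 0x57007  P=1,RW=1,US=1,PS=0
  → PA=0x5724E  (3 entries read)

TLB: [["0x140208", "0x51"], ["0x60360A", "0x57"]]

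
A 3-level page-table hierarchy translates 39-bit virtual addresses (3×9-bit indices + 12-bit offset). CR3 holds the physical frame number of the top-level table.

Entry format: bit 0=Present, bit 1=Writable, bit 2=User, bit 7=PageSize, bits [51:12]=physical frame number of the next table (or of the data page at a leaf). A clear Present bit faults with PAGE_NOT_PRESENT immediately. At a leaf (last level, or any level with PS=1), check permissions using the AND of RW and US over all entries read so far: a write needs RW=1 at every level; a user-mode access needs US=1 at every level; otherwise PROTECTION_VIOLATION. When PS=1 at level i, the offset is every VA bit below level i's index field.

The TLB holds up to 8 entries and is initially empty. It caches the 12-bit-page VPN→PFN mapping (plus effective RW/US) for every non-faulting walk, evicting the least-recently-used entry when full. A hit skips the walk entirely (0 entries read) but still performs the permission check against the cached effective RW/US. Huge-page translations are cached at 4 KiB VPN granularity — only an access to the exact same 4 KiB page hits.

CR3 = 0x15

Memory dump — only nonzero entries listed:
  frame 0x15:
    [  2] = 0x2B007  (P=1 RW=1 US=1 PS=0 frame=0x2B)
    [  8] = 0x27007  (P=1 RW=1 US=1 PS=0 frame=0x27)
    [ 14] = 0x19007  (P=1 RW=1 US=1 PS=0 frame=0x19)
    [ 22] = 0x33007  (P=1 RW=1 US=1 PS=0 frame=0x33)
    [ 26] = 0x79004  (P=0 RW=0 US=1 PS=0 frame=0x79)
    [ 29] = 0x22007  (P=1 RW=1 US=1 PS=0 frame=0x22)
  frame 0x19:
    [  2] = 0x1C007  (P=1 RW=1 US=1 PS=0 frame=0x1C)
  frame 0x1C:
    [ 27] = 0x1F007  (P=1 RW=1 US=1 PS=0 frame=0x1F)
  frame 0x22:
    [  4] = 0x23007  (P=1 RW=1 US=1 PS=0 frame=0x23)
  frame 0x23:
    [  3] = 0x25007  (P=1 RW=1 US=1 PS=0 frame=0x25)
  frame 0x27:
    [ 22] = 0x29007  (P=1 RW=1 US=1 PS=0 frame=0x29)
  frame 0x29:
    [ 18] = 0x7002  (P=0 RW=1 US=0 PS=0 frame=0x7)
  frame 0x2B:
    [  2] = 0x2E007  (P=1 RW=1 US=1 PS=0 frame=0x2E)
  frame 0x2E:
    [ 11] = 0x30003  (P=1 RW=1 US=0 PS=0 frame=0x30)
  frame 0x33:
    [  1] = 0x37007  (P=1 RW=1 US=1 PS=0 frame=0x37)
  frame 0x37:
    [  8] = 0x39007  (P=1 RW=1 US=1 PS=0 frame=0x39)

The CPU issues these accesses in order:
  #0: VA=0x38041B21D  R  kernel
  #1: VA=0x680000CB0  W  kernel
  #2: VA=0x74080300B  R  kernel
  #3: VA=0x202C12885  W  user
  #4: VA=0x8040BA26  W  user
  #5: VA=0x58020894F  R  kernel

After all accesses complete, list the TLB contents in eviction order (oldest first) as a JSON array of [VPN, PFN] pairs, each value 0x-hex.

Per-access translation:
#0 VA=0x38041B21D (r,kernel):
  lvl0: tbl 0x15, slot 14 ⇒ 0x19007 (P1/RW1/US1/PS0)
  lvl1: tbl 0x19, slot 2 ⇒ 0x1C007 (P1/RW1/US1/PS0)
  lvl2: tbl 0x1C, slot 27 ⇒ 0x1F007 (P1/RW1/US1/PS0)
  ⇒ phys 0x1F21D  [3 reads]
#1 VA=0x680000CB0 (w,kernel):
  lvl0: tbl 0x15, slot 26 ⇒ 0x79004 (P0/RW0/US1/PS0)
  → PAGE_NOT_PRESENT  (1 entries read)
#2 VA=0x74080300B (r,kernel):
  lvl0: tbl 0x15, slot 29 ⇒ 0x22007 (P1/RW1/US1/PS0)
  lvl1: tbl 0x22, slot 4 ⇒ 0x23007 (P1/RW1/US1/PS0)
  lvl2: tbl 0x23, slot 3 ⇒ 0x25007 (P1/RW1/US1/PS0)
  ⇒ phys 0x2500B  [3 reads]
#3 VA=0x202C12885 (w,user):
  lvl0: tbl 0x15, slot 8 ⇒ 0x27007 (P1/RW1/US1/PS0)
  lvl1: tbl 0x27, slot 22 ⇒ 0x29007 (P1/RW1/US1/PS0)
  lvl2: tbl 0x29, slot 18 ⇒ 0x7002 (P0/RW1/US0/PS0)
  → PAGE_NOT_PRESENT  (3 entries read)
#4 VA=0x8040BA26 (w,user):
  lvl0: tbl 0x15, slot 2 ⇒ 0x2B007 (P1/RW1/US1/PS0)
  lvl1: tbl 0x2B, slot 2 ⇒ 0x2E007 (P1/RW1/US1/PS0)
  lvl2: tbl 0x2E, slot 11 ⇒ 0x30003 (P1/RW1/US0/PS0)
  → PROTECTION_VIOLATION  (3 entries read)
#5 VA=0x58020894F (r,kernel):
  lvl0: tbl 0x15, slot 22 ⇒ 0x33007 (P1/RW1/US1/PS0)
  lvl1: tbl 0x33, slot 1 ⇒ 0x37007 (P1/RW1/US1/PS0)
  lvl2: tbl 0x37, slot 8 ⇒ 0x39007 (P1/RW1/US1/PS0)
  ⇒ phys 0x3994F  [3 reads]

TLB: [["0x38041B", "0x1F"], ["0x740803", "0x25"], ["0x580208", "0x39"]]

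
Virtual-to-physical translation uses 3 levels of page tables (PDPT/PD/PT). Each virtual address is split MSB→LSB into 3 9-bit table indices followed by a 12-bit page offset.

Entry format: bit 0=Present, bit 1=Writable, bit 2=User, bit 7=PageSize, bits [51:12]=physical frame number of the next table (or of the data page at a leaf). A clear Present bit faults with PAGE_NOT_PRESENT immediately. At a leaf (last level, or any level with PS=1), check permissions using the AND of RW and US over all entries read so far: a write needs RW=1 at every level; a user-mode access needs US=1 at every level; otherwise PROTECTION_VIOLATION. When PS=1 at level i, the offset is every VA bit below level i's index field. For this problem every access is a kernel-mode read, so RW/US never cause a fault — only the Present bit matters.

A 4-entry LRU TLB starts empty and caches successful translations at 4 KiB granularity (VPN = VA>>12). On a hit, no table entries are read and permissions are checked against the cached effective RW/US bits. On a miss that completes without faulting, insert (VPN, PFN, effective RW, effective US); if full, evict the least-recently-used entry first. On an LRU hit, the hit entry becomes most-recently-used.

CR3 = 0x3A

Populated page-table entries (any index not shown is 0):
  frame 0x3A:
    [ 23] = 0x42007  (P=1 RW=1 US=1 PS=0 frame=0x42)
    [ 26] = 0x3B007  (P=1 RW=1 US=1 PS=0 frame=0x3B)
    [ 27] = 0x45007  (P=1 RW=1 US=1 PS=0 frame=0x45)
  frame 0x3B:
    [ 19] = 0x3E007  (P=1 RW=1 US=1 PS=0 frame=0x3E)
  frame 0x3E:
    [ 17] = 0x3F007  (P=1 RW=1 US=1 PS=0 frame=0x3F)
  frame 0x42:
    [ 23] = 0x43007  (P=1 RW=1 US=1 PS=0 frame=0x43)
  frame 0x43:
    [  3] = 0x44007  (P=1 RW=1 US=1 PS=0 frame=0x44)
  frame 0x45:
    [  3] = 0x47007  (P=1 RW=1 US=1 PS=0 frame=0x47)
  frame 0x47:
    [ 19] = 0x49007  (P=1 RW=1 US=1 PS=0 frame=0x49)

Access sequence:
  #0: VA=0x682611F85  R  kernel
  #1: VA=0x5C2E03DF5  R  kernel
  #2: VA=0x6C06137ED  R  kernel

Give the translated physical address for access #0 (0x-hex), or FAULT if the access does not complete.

Walk each access:
#0 VA=0x682611F85 (r,kernel):
  L0 @0x3A[26] → 0x3B007  P=1,RW=1,US=1,PS=0
  L1 @0x3B[19] → 0x3E007  P=1,RW=1,US=1,PS=0
  L2 @0x3E[17] → 0x3F007  P=1,RW=1,US=1,PS=0
  ⇒ phys 0x3FF85  [3 reads]
#1 VA=0x5C2E03DF5 (r,kernel):
  L0 @0x3A[23] → 0x42007  P=1,RW=1,US=1,PS=0
  L1 @0x42[23] → 0x43007  P=1,RW=1,US=1,PS=0
  L2 @0x43[3] → 0x44007  P=1,RW=1,US=1,PS=0
  ⇒ phys 0x44DF5  [3 reads]
#2 VA=0x6C06137ED (r,kernel):
  L0 @0x3A[27] → 0x45007  P=1,RW=1,US=1,PS=0
  L1 @0x45[3] → 0x47007  P=1,RW=1,US=1,PS=0
  L2 @0x47[19] → 0x49007  P=1,RW=1,US=1,PS=0
  ⇒ phys 0x497ED  [3 reads]

Access #0 PA: 0x3FF85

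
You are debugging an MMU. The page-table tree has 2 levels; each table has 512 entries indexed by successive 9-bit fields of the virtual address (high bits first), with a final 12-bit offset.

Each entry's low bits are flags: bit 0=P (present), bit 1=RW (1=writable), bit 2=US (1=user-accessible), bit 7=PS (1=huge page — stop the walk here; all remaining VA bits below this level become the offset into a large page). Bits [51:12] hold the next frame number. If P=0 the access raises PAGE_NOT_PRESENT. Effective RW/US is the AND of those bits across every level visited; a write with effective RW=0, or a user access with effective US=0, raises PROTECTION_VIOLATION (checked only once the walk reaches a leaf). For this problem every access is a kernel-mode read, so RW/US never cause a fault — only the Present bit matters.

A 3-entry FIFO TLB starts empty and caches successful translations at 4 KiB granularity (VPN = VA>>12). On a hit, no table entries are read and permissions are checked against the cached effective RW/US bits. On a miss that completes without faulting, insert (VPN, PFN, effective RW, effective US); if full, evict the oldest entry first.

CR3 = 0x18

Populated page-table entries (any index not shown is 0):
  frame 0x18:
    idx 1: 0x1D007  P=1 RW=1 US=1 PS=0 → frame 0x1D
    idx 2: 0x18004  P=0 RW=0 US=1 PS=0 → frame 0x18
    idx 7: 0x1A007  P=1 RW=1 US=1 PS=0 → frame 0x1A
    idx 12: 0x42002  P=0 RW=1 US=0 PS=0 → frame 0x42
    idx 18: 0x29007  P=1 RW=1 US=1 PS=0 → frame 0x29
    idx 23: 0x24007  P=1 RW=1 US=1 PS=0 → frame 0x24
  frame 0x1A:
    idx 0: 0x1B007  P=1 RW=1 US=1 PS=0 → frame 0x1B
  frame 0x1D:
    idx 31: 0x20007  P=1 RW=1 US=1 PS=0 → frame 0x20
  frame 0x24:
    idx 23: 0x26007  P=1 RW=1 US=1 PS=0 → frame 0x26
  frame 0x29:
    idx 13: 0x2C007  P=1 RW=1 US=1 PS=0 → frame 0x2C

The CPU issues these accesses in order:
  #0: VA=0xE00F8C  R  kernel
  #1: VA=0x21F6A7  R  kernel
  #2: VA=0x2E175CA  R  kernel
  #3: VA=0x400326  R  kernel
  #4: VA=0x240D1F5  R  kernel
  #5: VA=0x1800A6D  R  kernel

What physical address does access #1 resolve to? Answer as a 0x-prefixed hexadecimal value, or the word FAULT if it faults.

Per-access translation:
#0 VA=0xE00F8C (r,kernel):
  [0] read 0x18 idx=7: raw=0x1A007 flags P=1 W=1 U=1 S=0
  [1] read 0x1A idx=0: raw=0x1B007 flags P=1 W=1 U=1 S=0
  ✓ 0x1BF8C  — 2 lookups
#1 VA=0x21F6A7 (r,kernel):
  [0] read 0x18 idx=1: raw=0x1D007 flags P=1 W=1 U=1 S=0
  [1] read 0x1D idx=31: raw=0x20007 flags P=1 W=1 U=1 S=0
  ✓ 0x206A7  — 2 lookups
#2 VA=0x2E175CA (r,kernel):
  [0] read 0x18 idx=23: raw=0x24007 flags P=1 W=1 U=1 S=0
  [1] read 0x24 idx=23: raw=0x26007 flags P=1 W=1 U=1 S=0
  ✓ 0x265CA  — 2 lookups
#3 VA=0x400326 (r,kernel):
  [0] read 0x18 idx=2: raw=0x18004 flags P=0 W=0 U=1 S=0
  ✗ PAGE_NOT_PRESENT  [1 reads]
#4 VA=0x240D1F5 (r,kernel):
  [0] read 0x18 idx=18: raw=0x29007 flags P=1 W=1 U=1 S=0
  [1] read 0x29 idx=13: raw=0x2C007 flags P=1 W=1 U=1 S=0
  ✓ 0x2C1F5  — 2 lookups
#5 VA=0x1800A6D (r,kernel):
  [0] read 0x18 idx=12: raw=0x42002 flags P=0 W=1 U=0 S=0
  ✗ PAGE_NOT_PRESENT  [1 reads]

Access #1 PA: 0x206A7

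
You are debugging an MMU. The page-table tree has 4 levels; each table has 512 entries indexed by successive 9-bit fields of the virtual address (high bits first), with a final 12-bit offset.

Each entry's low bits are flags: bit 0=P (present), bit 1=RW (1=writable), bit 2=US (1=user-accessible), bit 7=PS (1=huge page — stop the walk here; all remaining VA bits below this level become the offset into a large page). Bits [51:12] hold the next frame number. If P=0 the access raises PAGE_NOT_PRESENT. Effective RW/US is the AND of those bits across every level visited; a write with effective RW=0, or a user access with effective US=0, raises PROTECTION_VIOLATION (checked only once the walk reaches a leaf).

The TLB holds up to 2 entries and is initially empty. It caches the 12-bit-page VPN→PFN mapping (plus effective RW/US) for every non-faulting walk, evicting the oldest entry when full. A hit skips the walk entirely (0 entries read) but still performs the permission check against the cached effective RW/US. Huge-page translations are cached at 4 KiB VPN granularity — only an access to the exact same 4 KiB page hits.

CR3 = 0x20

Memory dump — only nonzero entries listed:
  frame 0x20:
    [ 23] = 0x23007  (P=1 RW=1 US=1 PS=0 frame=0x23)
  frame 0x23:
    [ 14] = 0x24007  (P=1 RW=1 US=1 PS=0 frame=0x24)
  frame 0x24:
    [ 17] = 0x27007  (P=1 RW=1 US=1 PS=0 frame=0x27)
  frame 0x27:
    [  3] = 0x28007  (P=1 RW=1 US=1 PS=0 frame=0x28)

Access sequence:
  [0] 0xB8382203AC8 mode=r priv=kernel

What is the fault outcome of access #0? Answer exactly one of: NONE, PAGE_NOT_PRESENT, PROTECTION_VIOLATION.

Walk each access:
#0 VA=0xB8382203AC8 (r,kernel):
  L0 @0x20[23] → 0x23007  P=1,RW=1,US=1,PS=0
  L1 @0x23[14] → 0x24007  P=1,RW=1,US=1,PS=0
  L2 @0x24[17] → 0x27007  P=1,RW=1,US=1,PS=0
  L3 @0x27[3] → 0x28007  P=1,RW=1,US=1,PS=0
  ✓ 0x28AC8  — 4 lookups

Access #0 fault: NONE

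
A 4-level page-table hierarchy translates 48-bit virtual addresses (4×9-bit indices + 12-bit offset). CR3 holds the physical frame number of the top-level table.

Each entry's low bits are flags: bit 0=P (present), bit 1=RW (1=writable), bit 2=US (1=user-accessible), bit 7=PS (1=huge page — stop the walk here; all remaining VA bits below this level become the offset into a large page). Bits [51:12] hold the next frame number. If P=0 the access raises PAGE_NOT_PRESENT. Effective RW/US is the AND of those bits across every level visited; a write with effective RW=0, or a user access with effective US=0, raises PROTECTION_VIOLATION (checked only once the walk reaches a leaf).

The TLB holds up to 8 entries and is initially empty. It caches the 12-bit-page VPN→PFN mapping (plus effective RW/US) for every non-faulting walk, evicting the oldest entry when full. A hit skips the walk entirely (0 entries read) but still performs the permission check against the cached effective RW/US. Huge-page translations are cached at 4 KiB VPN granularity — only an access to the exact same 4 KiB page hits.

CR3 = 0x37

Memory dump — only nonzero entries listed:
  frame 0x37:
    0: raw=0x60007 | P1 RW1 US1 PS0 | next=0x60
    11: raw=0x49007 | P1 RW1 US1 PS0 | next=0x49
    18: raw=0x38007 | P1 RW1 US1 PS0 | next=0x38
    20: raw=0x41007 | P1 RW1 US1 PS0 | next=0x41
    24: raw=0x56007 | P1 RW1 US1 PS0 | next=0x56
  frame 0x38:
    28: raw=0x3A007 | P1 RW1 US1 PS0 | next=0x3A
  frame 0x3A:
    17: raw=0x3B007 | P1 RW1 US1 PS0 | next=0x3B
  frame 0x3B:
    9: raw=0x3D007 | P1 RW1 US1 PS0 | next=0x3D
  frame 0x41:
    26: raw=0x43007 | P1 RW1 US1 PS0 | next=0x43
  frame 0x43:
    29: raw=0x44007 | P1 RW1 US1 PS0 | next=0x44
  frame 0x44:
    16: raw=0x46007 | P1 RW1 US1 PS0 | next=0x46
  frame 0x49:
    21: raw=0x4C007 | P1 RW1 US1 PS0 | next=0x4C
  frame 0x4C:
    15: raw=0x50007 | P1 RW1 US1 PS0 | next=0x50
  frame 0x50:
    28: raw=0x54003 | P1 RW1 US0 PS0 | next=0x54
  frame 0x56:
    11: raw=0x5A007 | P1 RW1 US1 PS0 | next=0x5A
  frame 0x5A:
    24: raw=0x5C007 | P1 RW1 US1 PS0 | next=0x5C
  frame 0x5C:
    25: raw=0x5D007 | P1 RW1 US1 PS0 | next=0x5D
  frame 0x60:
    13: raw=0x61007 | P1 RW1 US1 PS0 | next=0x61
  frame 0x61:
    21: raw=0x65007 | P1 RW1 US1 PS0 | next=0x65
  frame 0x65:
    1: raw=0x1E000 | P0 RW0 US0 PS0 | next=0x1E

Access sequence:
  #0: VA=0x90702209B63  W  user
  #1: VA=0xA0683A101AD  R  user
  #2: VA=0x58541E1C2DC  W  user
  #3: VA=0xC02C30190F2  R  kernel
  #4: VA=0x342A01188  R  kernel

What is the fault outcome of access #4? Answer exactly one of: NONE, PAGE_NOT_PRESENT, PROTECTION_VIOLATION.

Trace:
#0 VA=0x90702209B63 (w,user):
  L0: frame=0x37 idx=18 entry=0x38007 [P=1 RW=1 US=1 PS=0]
  L1: frame=0x38 idx=28 entry=0x3A007 [P=1 RW=1 US=1 PS=0]
  L2: frame=0x3A idx=17 entry=0x3B007 [P=1 RW=1 US=1 PS=0]
  L3: frame=0x3B idx=9 entry=0x3D007 [P=1 RW=1 US=1 PS=0]
  ✓ 0x3DB63  — 4 lookups
#1 VA=0xA0683A101AD (r,user):
  L0: frame=0x37 idx=20 entry=0x41007 [P=1 RW=1 US=1 PS=0]
  L1: frame=0x41 idx=26 entry=0x43007 [P=1 RW=1 US=1 PS=0]
  L2: frame=0x43 idx=29 entry=0x44007 [P=1 RW=1 US=1 PS=0]
  L3: frame=0x44 idx=16 entry=0x46007 [P=1 RW=1 US=1 PS=0]
  ✓ 0x461AD  — 4 lookups
#2 VA=0x58541E1C2DC (w,user):
  L0: frame=0x37 idx=11 entry=0x49007 [P=1 RW=1 US=1 PS=0]
  L1: frame=0x49 idx=21 entry=0x4C007 [P=1 RW=1 US=1 PS=0]
  L2: frame=0x4C idx=15 entry=0x50007 [P=1 RW=1 US=1 PS=0]
  L3: frame=0x50 idx=28 entry=0x54003 [P=1 RW=1 US=0 PS=0]
  → PROTECTION_VIOLATION  (4 entries read)
#3 VA=0xC02C30190F2 (r,kernel):
  L0: frame=0x37 idx=24 entry=0x56007 [P=1 RW=1 US=1 PS=0]
  L1: frame=0x56 idx=11 entry=0x5A007 [P=1 RW=1 US=1 PS=0]
  L2: frame=0x5A idx=24 entry=0x5C007 [P=1 RW=1 US=1 PS=0]
  L3: frame=0x5C idx=25 entry=0x5D007 [P=1 RW=1 US=1 PS=0]
  ✓ 0x5D0F2  — 4 lookups
#4 VA=0x342A01188 (r,kernel):
  L0: frame=0x37 idx=0 entry=0x60007 [P=1 RW=1 US=1 PS=0]
  L1: frame=0x60 idx=13 entry=0x61007 [P=1 RW=1 US=1 PS=0]
  L2: frame=0x61 idx=21 entry=0x65007 [P=1 RW=1 US=1 PS=0]
  L3: frame=0x65 idx=1 entry=0x1E000 [P=0 RW=0 US=0 PS=0]
  → PAGE_NOT_PRESENT  (4 entries read)

Access #4 fault: PAGE_NOT_PRESENT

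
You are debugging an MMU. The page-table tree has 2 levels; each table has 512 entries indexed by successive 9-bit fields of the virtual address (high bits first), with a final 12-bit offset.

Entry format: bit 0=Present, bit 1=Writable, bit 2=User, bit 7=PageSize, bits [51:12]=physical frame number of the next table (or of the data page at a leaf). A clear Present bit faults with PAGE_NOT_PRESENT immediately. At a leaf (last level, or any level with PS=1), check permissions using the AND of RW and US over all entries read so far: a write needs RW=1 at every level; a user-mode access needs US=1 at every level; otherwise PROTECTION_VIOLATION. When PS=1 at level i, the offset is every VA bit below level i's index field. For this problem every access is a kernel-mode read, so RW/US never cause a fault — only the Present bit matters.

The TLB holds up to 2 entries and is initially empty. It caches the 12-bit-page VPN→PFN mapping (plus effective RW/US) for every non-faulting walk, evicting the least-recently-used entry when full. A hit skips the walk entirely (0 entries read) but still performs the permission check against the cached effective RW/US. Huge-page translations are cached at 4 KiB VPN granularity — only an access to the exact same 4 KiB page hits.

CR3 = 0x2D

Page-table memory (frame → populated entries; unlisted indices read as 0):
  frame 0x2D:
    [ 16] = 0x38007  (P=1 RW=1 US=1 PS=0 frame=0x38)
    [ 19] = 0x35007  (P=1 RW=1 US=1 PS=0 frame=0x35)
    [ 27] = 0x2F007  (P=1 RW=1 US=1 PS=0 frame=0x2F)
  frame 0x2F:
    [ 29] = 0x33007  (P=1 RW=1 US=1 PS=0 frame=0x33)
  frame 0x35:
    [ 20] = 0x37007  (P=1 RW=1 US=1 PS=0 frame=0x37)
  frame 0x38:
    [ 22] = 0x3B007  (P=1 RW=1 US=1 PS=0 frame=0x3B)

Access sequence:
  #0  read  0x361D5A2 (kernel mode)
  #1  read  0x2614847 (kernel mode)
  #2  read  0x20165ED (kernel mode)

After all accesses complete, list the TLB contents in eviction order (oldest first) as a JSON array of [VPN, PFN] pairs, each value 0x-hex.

Walk each access:
#0 VA=0x361D5A2 (r,kernel):
  L0: frame=0x2D idx=27 entry=0x2F007 [P=1 RW=1 US=1 PS=0]
  L1: frame=0x2F idx=29 entry=0x33007 [P=1 RW=1 US=1 PS=0]
  ✓ 0x335A2  — 2 lookups
#1 VA=0x2614847 (r,kernel):
  L0: frame=0x2D idx=19 entry=0x35007 [P=1 RW=1 US=1 PS=0]
  L1: frame=0x35 idx=20 entry=0x37007 [P=1 RW=1 US=1 PS=0]
  ✓ 0x37847  — 2 lookups
#2 VA=0x20165ED (r,kernel):
  L0: frame=0x2D idx=16 entry=0x38007 [P=1 RW=1 US=1 PS=0]
  L1: frame=0x38 idx=22 entry=0x3B007 [P=1 RW=1 US=1 PS=0]
  ✓ 0x3B5ED  — 2 lookups

TLB: [["0x2614", "0x37"], ["0x2016", "0x3B"]]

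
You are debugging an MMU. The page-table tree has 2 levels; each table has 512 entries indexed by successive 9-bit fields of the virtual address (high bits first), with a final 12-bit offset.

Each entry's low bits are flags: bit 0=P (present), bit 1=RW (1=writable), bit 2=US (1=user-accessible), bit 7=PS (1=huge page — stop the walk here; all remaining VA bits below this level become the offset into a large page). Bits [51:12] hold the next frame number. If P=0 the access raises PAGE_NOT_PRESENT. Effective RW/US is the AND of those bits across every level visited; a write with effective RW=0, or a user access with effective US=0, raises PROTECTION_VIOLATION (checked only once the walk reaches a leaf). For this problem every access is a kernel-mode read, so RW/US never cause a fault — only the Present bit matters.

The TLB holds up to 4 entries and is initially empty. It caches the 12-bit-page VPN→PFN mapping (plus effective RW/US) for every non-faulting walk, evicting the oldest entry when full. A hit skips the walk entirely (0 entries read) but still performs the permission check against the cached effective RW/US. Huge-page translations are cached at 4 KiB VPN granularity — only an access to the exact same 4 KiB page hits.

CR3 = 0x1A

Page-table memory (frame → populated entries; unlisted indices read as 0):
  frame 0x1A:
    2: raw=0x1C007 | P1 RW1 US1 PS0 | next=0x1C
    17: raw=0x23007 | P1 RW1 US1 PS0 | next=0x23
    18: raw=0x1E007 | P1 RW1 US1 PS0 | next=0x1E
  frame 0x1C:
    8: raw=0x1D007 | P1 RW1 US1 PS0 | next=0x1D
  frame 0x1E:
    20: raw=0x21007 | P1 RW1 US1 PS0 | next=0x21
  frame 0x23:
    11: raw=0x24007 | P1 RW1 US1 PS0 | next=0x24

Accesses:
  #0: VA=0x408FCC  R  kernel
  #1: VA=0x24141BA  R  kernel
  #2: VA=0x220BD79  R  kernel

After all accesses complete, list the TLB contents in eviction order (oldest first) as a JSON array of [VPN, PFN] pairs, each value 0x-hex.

Trace:
#0 VA=0x408FCC (r,kernel):
  [0] read 0x1A idx=2: raw=0x1C007 flags P=1 W=1 U=1 S=0
  [1] read 0x1C idx=8: raw=0x1D007 flags P=1 W=1 U=1 S=0
  → PA=0x1DFCC  (2 entries read)
#1 VA=0x24141BA (r,kernel):
  [0] read 0x1A idx=18: raw=0x1E007 flags P=1 W=1 U=1 S=0
  [1] read 0x1E idx=20: raw=0x21007 flags P=1 W=1 U=1 S=0
  → PA=0x211BA  (2 entries read)
#2 VA=0x220BD79 (r,kernel):
  [0] read 0x1A idx=17: raw=0x23007 flags P=1 W=1 U=1 S=0
  [1] read 0x23 idx=11: raw=0x24007 flags P=1 W=1 U=1 S=0
  → PA=0x24D79  (2 entries read)

TLB: [["0x408", "0x1D"], ["0x2414", "0x21"], ["0x220B", "0x24"]]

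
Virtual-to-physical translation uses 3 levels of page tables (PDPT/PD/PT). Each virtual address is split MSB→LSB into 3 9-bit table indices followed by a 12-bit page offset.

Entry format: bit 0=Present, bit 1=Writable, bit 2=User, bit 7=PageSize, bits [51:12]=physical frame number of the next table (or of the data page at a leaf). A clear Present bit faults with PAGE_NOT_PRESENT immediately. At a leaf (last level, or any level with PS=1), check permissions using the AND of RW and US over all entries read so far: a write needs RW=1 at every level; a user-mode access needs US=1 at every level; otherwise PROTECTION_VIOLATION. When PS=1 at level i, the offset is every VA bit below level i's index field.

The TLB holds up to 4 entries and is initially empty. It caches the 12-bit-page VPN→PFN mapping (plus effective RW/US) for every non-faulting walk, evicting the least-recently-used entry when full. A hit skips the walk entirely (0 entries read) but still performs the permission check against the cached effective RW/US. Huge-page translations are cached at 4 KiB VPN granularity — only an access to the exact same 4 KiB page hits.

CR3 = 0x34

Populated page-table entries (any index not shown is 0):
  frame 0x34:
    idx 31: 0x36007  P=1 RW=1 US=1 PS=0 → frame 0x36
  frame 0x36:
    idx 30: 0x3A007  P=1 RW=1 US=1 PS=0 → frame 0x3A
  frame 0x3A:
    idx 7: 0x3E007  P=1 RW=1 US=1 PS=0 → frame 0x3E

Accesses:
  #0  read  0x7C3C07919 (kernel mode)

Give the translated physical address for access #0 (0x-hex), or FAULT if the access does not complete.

Trace:
#0 VA=0x7C3C07919 (r,kernel):
  L0 @0x34[31] → 0x36007  P=1,RW=1,US=1,PS=0
  L1 @0x36[30] → 0x3A007  P=1,RW=1,US=1,PS=0
  L2 @0x3A[7] → 0x3E007  P=1,RW=1,US=1,PS=0
  → PA=0x3E919  (3 entries read)

Access #0 PA: 0x3E919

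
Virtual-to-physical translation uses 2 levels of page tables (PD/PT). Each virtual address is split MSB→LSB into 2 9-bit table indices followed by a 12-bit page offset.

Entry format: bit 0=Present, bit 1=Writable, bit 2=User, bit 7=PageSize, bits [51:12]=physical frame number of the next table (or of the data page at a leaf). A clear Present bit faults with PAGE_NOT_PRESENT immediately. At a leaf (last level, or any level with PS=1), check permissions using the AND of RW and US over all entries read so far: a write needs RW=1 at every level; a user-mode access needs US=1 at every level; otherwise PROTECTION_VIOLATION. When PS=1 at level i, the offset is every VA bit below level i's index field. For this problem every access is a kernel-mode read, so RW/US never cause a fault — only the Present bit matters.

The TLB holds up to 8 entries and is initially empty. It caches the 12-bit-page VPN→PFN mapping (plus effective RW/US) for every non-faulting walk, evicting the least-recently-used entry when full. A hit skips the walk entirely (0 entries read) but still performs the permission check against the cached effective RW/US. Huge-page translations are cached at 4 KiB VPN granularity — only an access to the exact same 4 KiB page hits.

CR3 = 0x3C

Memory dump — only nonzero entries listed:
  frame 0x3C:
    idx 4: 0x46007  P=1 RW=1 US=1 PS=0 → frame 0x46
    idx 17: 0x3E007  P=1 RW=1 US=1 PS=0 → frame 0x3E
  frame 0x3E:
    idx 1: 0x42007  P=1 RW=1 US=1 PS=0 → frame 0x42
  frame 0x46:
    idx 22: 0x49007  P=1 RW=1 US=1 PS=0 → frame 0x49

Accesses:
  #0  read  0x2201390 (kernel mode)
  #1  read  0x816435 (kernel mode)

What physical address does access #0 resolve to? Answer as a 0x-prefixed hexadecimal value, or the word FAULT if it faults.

Walk each access:
#0 VA=0x2201390 (r,kernel):
  L0: frame=0x3C idx=17 entry=0x3E007 [P=1 RW=1 US=1 PS=0]
  L1: frame=0x3E idx=1 entry=0x42007 [P=1 RW=1 US=1 PS=0]
  ⇒ phys 0x42390  [2 reads]
#1 VA=0x816435 (r,kernel):
  L0: frame=0x3C idx=4 entry=0x46007 [P=1 RW=1 US=1 PS=0]
  L1: frame=0x46 idx=22 entry=0x49007 [P=1 RW=1 US=1 PS=0]
  ⇒ phys 0x49435  [2 reads]

Access #0 PA: 0x42390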